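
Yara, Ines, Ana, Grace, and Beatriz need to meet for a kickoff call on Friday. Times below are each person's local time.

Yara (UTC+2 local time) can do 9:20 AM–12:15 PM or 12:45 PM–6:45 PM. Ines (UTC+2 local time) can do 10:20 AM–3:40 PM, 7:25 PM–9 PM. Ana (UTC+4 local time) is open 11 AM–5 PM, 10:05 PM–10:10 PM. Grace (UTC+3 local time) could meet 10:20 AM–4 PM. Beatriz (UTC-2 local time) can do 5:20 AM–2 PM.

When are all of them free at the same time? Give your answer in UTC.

Yara in UTC: 07:20-10:15, 10:45-16:45 (subtract 2h to convert from UTC+2).
Ines in UTC: 08:20-13:40, 17:25-19:00 (subtract 2h to convert from UTC+2).
Ana in UTC: 07:00-13:00, 18:05-18:10 (subtract 4h to convert from UTC+4).
Grace in UTC: 07:20-13:00 (subtract 3h to convert from UTC+3).
Beatriz in UTC: 07:20-16:00 (add 2h to convert from UTC-2).
Yara ∩ Ines: 08:20-10:15, 10:45-13:40.
Yara ∩ Ines ∩ Ana: 08:20-10:15, 10:45-13:00.
Yara ∩ Ines ∩ Ana ∩ Grace: 08:20-10:15, 10:45-13:00.
Yara ∩ Ines ∩ Ana ∩ Grace ∩ Beatriz: 08:20-10:15, 10:45-13:00.
So the common availability across everyone is 08:20-10:15, 10:45-13:00.

08:20-10:15, 10:45-13:00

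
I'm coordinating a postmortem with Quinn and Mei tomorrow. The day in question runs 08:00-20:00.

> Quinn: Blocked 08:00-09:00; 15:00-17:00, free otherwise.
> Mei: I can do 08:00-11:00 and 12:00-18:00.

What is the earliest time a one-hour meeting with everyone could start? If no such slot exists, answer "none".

Quinn free: 09:00-15:00, 17:00-20:00 (invert busy blocks within the working day).
Mei free: 08:00-11:00, 12:00-18:00.
Quinn ∩ Mei: 09:00-11:00, 12:00-15:00, 17:00-18:00.
The first common window of at least 60 minutes is 09:00-11:00, so the earliest start is 09:00.

09:00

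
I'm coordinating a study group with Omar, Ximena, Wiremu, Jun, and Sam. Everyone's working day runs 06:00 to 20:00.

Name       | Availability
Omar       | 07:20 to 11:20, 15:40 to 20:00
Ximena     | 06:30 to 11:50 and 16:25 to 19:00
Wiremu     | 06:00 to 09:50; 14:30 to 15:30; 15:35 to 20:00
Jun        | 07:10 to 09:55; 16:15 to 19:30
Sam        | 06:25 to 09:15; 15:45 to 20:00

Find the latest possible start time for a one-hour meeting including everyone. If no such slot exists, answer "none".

18:00

Omar ∩ Ximena: 07:20-11:20, 16:25-19:00.
Omar ∩ Ximena ∩ Wiremu: 07:20-09:50, 16:25-19:00.
Omar ∩ Ximena ∩ Wiremu ∩ Jun: 07:20-09:50, 16:25-19:00.
Omar ∩ Ximena ∩ Wiremu ∩ Jun ∩ Sam: 07:20-09:15, 16:25-19:00.
So the common availability across everyone is 07:20-09:15, 16:25-19:00.
The last common window of at least 60 minutes is 16:25-19:00; a 60-minute meeting can start as late as 18:00 and still end by 19:00.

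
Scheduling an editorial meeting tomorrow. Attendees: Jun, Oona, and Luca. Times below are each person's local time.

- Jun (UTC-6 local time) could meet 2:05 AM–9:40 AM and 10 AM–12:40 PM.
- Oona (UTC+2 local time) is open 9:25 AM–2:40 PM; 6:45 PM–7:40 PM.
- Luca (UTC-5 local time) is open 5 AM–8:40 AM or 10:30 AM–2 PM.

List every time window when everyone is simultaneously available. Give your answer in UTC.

10:00-12:40, 16:45-17:40

Jun in UTC: 08:05-15:40, 16:00-18:40 (add 6h to convert from UTC-6).
Oona in UTC: 07:25-12:40, 16:45-17:40 (subtract 2h to convert from UTC+2).
Luca in UTC: 10:00-13:40, 15:30-19:00 (add 5h to convert from UTC-5).
Jun ∩ Oona: 08:05-12:40, 16:45-17:40.
Jun ∩ Oona ∩ Luca: 10:00-12:40, 16:45-17:40.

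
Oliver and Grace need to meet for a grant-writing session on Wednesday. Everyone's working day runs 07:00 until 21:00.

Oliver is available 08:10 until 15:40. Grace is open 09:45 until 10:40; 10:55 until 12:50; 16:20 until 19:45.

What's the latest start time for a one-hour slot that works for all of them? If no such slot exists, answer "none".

11:50

Oliver ∩ Grace: 09:45-10:40, 10:55-12:50.
So the common availability across everyone is 09:45-10:40, 10:55-12:50.
The last common window of at least 60 minutes is 10:55-12:50; a 60-minute meeting can start as late as 11:50 and still end by 12:50.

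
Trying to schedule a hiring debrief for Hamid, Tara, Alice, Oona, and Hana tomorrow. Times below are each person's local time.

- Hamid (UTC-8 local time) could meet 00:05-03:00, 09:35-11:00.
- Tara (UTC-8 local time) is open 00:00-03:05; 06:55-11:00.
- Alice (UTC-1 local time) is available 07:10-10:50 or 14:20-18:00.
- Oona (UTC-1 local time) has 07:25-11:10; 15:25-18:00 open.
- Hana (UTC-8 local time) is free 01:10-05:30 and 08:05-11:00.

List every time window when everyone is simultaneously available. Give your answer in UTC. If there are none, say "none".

Hamid in UTC: 08:05-11:00, 17:35-19:00 (add 8h to convert from UTC-8).
Tara in UTC: 08:00-11:05, 14:55-19:00 (add 8h to convert from UTC-8).
Alice in UTC: 08:10-11:50, 15:20-19:00 (add 1h to convert from UTC-1).
Oona in UTC: 08:25-12:10, 16:25-19:00 (add 1h to convert from UTC-1).
Hana in UTC: 09:10-13:30, 16:05-19:00 (add 8h to convert from UTC-8).
Hamid ∩ Tara: 08:05-11:00, 17:35-19:00.
Hamid ∩ Tara ∩ Alice: 08:10-11:00, 17:35-19:00.
Hamid ∩ Tara ∩ Alice ∩ Oona: 08:25-11:00, 17:35-19:00.
Hamid ∩ Tara ∩ Alice ∩ Oona ∩ Hana: 09:10-11:00, 17:35-19:00.

09:10-11:00, 17:35-19:00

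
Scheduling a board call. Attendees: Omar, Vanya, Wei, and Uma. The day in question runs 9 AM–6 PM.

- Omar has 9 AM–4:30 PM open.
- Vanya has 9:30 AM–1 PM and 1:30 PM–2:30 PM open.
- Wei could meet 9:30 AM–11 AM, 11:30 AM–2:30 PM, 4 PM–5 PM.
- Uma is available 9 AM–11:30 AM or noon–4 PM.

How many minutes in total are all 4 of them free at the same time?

Omar ∩ Vanya: 09:30-13:00, 13:30-14:30.
Omar ∩ Vanya ∩ Wei: 09:30-11:00, 11:30-13:00, 13:30-14:30.
Omar ∩ Vanya ∩ Wei ∩ Uma: 09:30-11:00, 12:00-13:00, 13:30-14:30.
So the common availability across everyone is 09:30-11:00, 12:00-13:00, 13:30-14:30.
Summing the common windows: 90 + 60 + 60 = 210 minutes.

210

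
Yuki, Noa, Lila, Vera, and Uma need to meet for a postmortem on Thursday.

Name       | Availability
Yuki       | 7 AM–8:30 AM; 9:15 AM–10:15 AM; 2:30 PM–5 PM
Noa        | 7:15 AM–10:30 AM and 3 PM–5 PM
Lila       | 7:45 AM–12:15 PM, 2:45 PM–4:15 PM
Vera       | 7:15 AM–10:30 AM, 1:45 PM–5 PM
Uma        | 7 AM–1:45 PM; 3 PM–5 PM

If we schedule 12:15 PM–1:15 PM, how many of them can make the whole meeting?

Uma can make the full 12:15-13:15 slot — that's 1.

1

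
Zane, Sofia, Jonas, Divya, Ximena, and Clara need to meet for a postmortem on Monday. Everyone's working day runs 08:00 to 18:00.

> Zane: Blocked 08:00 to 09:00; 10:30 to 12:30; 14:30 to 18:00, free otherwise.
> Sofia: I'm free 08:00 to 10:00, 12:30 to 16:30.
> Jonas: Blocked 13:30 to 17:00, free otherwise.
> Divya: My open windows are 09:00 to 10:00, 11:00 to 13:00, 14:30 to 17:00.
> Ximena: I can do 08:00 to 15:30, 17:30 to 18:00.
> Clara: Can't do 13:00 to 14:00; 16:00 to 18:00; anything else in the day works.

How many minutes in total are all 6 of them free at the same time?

90

Zane free: 09:00-10:30, 12:30-14:30 (invert busy blocks within the working day).
Sofia free: 08:00-10:00, 12:30-16:30.
Jonas free: 08:00-13:30, 17:00-18:00 (invert busy blocks within the working day).
Divya free: 09:00-10:00, 11:00-13:00, 14:30-17:00.
Ximena free: 08:00-15:30, 17:30-18:00.
Clara free: 08:00-13:00, 14:00-16:00 (invert busy blocks within the working day).
Zane ∩ Sofia: 09:00-10:00, 12:30-14:30.
Zane ∩ Sofia ∩ Jonas: 09:00-10:00, 12:30-13:30.
Zane ∩ Sofia ∩ Jonas ∩ Divya: 09:00-10:00, 12:30-13:00.
Zane ∩ Sofia ∩ Jonas ∩ Divya ∩ Ximena: 09:00-10:00, 12:30-13:00.
Zane ∩ Sofia ∩ Jonas ∩ Divya ∩ Ximena ∩ Clara: 09:00-10:00, 12:30-13:00.
Summing the common windows: 60 + 30 = 90 minutes.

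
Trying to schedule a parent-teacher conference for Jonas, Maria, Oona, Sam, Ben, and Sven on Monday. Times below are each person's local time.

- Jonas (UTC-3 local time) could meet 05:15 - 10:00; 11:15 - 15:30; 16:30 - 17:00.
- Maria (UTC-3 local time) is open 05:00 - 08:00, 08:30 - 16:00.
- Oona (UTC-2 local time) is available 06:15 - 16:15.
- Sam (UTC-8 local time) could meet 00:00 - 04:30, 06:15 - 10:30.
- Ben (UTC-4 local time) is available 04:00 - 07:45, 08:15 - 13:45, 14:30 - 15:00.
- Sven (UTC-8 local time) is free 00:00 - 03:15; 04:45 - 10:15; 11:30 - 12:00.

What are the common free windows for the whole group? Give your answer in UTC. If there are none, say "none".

Jonas in UTC: 08:15-13:00, 14:15-18:30, 19:30-20:00 (add 3h to convert from UTC-3).
Maria in UTC: 08:00-11:00, 11:30-19:00 (add 3h to convert from UTC-3).
Oona in UTC: 08:15-18:15 (add 2h to convert from UTC-2).
Sam in UTC: 08:00-12:30, 14:15-18:30 (add 8h to convert from UTC-8).
Ben in UTC: 08:00-11:45, 12:15-17:45, 18:30-19:00 (add 4h to convert from UTC-4).
Sven in UTC: 08:00-11:15, 12:45-18:15, 19:30-20:00 (add 8h to convert from UTC-8).
Jonas ∩ Maria: 08:15-11:00, 11:30-13:00, 14:15-18:30.
Jonas ∩ Maria ∩ Oona: 08:15-11:00, 11:30-13:00, 14:15-18:15.
Jonas ∩ Maria ∩ Oona ∩ Sam: 08:15-11:00, 11:30-12:30, 14:15-18:15.
Jonas ∩ Maria ∩ Oona ∩ Sam ∩ Ben: 08:15-11:00, 11:30-11:45, 12:15-12:30, 14:15-17:45.
Jonas ∩ Maria ∩ Oona ∩ Sam ∩ Ben ∩ Sven: 08:15-11:00, 14:15-17:45.

08:15-11:00, 14:15-17:45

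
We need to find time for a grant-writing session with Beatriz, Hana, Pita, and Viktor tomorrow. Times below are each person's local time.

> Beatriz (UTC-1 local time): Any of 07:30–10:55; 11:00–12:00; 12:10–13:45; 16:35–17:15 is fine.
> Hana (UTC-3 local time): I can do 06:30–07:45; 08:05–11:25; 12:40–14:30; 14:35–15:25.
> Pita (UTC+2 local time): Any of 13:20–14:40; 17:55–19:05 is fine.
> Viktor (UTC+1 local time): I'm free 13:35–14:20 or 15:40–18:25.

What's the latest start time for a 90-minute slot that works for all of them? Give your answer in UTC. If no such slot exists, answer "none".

none

Beatriz in UTC: 08:30-11:55, 12:00-13:00, 13:10-14:45, 17:35-18:15 (add 1h to convert from UTC-1).
Hana in UTC: 09:30-10:45, 11:05-14:25, 15:40-17:30, 17:35-18:25 (add 3h to convert from UTC-3).
Pita in UTC: 11:20-12:40, 15:55-17:05 (subtract 2h to convert from UTC+2).
Viktor in UTC: 12:35-13:20, 14:40-17:25 (subtract 1h to convert from UTC+1).
Beatriz ∩ Hana: 09:30-10:45, 11:05-11:55, 12:00-13:00, 13:10-14:25, 17:35-18:15.
Beatriz ∩ Hana ∩ Pita: 11:20-11:55, 12:00-12:40.
Beatriz ∩ Hana ∩ Pita ∩ Viktor: 12:35-12:40.
No common window is at least 90 minutes long.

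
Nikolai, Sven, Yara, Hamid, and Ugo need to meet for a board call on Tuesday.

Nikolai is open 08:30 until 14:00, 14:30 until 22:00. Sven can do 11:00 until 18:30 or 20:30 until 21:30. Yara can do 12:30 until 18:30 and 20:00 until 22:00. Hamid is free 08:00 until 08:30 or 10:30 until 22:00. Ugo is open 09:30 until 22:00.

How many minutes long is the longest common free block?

240

Nikolai ∩ Sven: 11:00-14:00, 14:30-18:30, 20:30-21:30.
Nikolai ∩ Sven ∩ Yara: 12:30-14:00, 14:30-18:30, 20:30-21:30.
Nikolai ∩ Sven ∩ Yara ∩ Hamid: 12:30-14:00, 14:30-18:30, 20:30-21:30.
Nikolai ∩ Sven ∩ Yara ∩ Hamid ∩ Ugo: 12:30-14:00, 14:30-18:30, 20:30-21:30.
The longest is 14:30-18:30 at 240 minutes.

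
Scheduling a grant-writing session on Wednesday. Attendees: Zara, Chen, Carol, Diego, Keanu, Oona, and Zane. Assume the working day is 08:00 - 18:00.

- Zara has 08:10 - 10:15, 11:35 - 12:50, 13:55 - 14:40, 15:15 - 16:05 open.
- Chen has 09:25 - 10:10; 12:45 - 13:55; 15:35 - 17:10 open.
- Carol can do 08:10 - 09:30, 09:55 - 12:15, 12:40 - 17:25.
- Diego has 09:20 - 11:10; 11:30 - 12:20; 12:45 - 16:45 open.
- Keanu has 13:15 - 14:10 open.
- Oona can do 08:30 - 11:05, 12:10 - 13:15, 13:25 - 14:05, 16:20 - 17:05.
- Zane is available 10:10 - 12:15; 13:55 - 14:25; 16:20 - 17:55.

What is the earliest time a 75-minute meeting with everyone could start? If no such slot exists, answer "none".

none

Zara ∩ Chen: 09:25-10:10, 12:45-12:50, 15:35-16:05.
Zara ∩ Chen ∩ Carol: 09:25-09:30, 09:55-10:10, 12:45-12:50, 15:35-16:05.
Zara ∩ Chen ∩ Carol ∩ Diego: 09:25-09:30, 09:55-10:10, 12:45-12:50, 15:35-16:05.
Zara ∩ Chen ∩ Carol ∩ Diego ∩ Keanu: ∅.
Zara ∩ Chen ∩ Carol ∩ Diego ∩ Keanu ∩ Oona: ∅.
Zara ∩ Chen ∩ Carol ∩ Diego ∩ Keanu ∩ Oona ∩ Zane: ∅.
There is no time when everyone is free.
No common window is at least 75 minutes long.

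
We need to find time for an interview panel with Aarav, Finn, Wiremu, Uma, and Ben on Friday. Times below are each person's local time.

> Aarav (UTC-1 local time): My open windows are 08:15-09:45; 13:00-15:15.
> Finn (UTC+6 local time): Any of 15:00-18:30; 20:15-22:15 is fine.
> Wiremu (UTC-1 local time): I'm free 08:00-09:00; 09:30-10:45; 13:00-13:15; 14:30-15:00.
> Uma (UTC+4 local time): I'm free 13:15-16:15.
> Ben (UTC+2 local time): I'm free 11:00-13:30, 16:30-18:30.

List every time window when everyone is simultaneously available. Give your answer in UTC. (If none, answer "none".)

09:15-10:00, 10:30-10:45

Aarav in UTC: 09:15-10:45, 14:00-16:15 (add 1h to convert from UTC-1).
Finn in UTC: 09:00-12:30, 14:15-16:15 (subtract 6h to convert from UTC+6).
Wiremu in UTC: 09:00-10:00, 10:30-11:45, 14:00-14:15, 15:30-16:00 (add 1h to convert from UTC-1).
Uma in UTC: 09:15-12:15 (subtract 4h to convert from UTC+4).
Ben in UTC: 09:00-11:30, 14:30-16:30 (subtract 2h to convert from UTC+2).
Aarav ∩ Finn: 09:15-10:45, 14:15-16:15.
Aarav ∩ Finn ∩ Wiremu: 09:15-10:00, 10:30-10:45, 15:30-16:00.
Aarav ∩ Finn ∩ Wiremu ∩ Uma: 09:15-10:00, 10:30-10:45.
Aarav ∩ Finn ∩ Wiremu ∩ Uma ∩ Ben: 09:15-10:00, 10:30-10:45.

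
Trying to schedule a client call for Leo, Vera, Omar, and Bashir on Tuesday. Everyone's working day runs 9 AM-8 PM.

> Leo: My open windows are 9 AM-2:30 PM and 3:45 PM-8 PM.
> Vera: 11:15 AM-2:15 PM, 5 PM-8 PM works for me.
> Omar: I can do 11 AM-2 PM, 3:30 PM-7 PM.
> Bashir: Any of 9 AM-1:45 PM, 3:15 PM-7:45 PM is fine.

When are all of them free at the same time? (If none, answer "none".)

11:15-13:45, 17:00-19:00

Leo ∩ Vera: 11:15-14:15, 17:00-20:00.
Leo ∩ Vera ∩ Omar: 11:15-14:00, 17:00-19:00.
Leo ∩ Vera ∩ Omar ∩ Bashir: 11:15-13:45, 17:00-19:00.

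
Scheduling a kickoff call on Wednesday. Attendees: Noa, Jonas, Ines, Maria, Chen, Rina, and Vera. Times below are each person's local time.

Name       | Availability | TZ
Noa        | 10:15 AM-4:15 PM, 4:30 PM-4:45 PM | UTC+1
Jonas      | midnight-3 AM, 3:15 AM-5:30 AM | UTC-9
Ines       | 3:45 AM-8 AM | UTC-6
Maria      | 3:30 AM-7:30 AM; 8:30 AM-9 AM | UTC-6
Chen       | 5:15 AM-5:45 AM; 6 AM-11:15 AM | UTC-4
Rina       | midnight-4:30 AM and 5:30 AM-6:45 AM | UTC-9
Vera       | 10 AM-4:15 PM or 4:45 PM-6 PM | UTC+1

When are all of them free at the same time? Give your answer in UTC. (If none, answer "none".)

Noa in UTC: 09:15-15:15, 15:30-15:45 (subtract 1h to convert from UTC+1).
Jonas in UTC: 09:00-12:00, 12:15-14:30 (add 9h to convert from UTC-9).
Ines in UTC: 09:45-14:00 (add 6h to convert from UTC-6).
Maria in UTC: 09:30-13:30, 14:30-15:00 (add 6h to convert from UTC-6).
Chen in UTC: 09:15-09:45, 10:00-15:15 (add 4h to convert from UTC-4).
Rina in UTC: 09:00-13:30, 14:30-15:45 (add 9h to convert from UTC-9).
Vera in UTC: 09:00-15:15, 15:45-17:00 (subtract 1h to convert from UTC+1).
Noa ∩ Jonas: 09:15-12:00, 12:15-14:30.
Noa ∩ Jonas ∩ Ines: 09:45-12:00, 12:15-14:00.
Noa ∩ Jonas ∩ Ines ∩ Maria: 09:45-12:00, 12:15-13:30.
Noa ∩ Jonas ∩ Ines ∩ Maria ∩ Chen: 10:00-12:00, 12:15-13:30.
Noa ∩ Jonas ∩ Ines ∩ Maria ∩ Chen ∩ Rina: 10:00-12:00, 12:15-13:30.
Noa ∩ Jonas ∩ Ines ∩ Maria ∩ Chen ∩ Rina ∩ Vera: 10:00-12:00, 12:15-13:30.

10:00-12:00, 12:15-13:30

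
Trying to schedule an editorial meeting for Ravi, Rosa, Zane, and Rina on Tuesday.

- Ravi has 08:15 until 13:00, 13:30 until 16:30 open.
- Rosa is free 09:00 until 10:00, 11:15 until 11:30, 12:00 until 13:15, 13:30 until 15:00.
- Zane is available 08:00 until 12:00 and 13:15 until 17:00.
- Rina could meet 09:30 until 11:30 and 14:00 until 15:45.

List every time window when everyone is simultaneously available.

09:30-10:00, 11:15-11:30, 14:00-15:00

Ravi ∩ Rosa: 09:00-10:00, 11:15-11:30, 12:00-13:00, 13:30-15:00.
Ravi ∩ Rosa ∩ Zane: 09:00-10:00, 11:15-11:30, 13:30-15:00.
Ravi ∩ Rosa ∩ Zane ∩ Rina: 09:30-10:00, 11:15-11:30, 14:00-15:00.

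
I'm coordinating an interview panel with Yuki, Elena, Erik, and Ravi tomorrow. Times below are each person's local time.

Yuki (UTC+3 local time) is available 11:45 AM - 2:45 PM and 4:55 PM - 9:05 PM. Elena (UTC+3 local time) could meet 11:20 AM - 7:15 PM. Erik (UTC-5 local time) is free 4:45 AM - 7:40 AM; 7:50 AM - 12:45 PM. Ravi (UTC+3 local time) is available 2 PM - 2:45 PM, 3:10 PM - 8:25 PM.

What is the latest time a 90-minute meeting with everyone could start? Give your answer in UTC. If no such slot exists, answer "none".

14:45

Yuki in UTC: 08:45-11:45, 13:55-18:05 (subtract 3h to convert from UTC+3).
Elena in UTC: 08:20-16:15 (subtract 3h to convert from UTC+3).
Erik in UTC: 09:45-12:40, 12:50-17:45 (add 5h to convert from UTC-5).
Ravi in UTC: 11:00-11:45, 12:10-17:25 (subtract 3h to convert from UTC+3).
Yuki ∩ Elena: 08:45-11:45, 13:55-16:15.
Yuki ∩ Elena ∩ Erik: 09:45-11:45, 13:55-16:15.
Yuki ∩ Elena ∩ Erik ∩ Ravi: 11:00-11:45, 13:55-16:15.
So the common availability across everyone is 11:00-11:45, 13:55-16:15.
The last common window of at least 90 minutes is 13:55-16:15; a 90-minute meeting can start as late as 14:45 and still end by 16:15.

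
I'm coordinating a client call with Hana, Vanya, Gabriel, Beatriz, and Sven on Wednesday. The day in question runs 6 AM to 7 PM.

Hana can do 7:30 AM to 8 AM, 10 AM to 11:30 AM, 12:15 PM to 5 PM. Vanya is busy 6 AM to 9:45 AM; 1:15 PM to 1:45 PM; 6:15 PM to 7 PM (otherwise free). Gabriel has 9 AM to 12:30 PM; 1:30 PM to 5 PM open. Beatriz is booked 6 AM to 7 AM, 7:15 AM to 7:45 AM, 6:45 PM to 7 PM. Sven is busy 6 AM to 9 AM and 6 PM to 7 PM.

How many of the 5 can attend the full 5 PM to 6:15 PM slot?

2

Hana free: 07:30-08:00, 10:00-11:30, 12:15-17:00.
Vanya free: 09:45-13:15, 13:45-18:15 (invert busy blocks within the working day).
Gabriel free: 09:00-12:30, 13:30-17:00.
Beatriz free: 07:00-07:15, 07:45-18:45 (invert busy blocks within the working day).
Sven free: 09:00-18:00 (invert busy blocks within the working day).
Vanya and Beatriz can make the full 17:00-18:15 slot — that's 2.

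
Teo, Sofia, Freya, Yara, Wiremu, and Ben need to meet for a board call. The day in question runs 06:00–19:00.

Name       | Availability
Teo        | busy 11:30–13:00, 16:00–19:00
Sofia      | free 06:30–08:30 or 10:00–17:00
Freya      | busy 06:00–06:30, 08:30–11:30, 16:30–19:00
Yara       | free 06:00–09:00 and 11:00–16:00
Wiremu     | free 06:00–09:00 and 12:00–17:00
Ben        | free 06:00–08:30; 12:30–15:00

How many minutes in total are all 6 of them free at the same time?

240

Teo free: 06:00-11:30, 13:00-16:00 (invert busy blocks within the working day).
Sofia free: 06:30-08:30, 10:00-17:00.
Freya free: 06:30-08:30, 11:30-16:30 (invert busy blocks within the working day).
Yara free: 06:00-09:00, 11:00-16:00.
Wiremu free: 06:00-09:00, 12:00-17:00.
Ben free: 06:00-08:30, 12:30-15:00.
Teo ∩ Sofia: 06:30-08:30, 10:00-11:30, 13:00-16:00.
Teo ∩ Sofia ∩ Freya: 06:30-08:30, 13:00-16:00.
Teo ∩ Sofia ∩ Freya ∩ Yara: 06:30-08:30, 13:00-16:00.
Teo ∩ Sofia ∩ Freya ∩ Yara ∩ Wiremu: 06:30-08:30, 13:00-16:00.
Teo ∩ Sofia ∩ Freya ∩ Yara ∩ Wiremu ∩ Ben: 06:30-08:30, 13:00-15:00.
Summing the common windows: 120 + 120 = 240 minutes.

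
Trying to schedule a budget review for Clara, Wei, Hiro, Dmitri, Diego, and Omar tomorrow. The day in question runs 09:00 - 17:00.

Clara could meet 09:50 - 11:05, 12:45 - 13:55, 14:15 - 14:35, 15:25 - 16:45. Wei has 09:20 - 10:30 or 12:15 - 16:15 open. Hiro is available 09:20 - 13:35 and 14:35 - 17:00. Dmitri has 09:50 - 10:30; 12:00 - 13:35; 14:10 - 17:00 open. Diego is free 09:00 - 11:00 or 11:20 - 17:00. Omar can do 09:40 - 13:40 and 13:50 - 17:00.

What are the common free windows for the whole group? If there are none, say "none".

09:50-10:30, 12:45-13:35, 15:25-16:15

Clara ∩ Wei: 09:50-10:30, 12:45-13:55, 14:15-14:35, 15:25-16:15.
Clara ∩ Wei ∩ Hiro: 09:50-10:30, 12:45-13:35, 15:25-16:15.
Clara ∩ Wei ∩ Hiro ∩ Dmitri: 09:50-10:30, 12:45-13:35, 15:25-16:15.
Clara ∩ Wei ∩ Hiro ∩ Dmitri ∩ Diego: 09:50-10:30, 12:45-13:35, 15:25-16:15.
Clara ∩ Wei ∩ Hiro ∩ Dmitri ∩ Diego ∩ Omar: 09:50-10:30, 12:45-13:35, 15:25-16:15.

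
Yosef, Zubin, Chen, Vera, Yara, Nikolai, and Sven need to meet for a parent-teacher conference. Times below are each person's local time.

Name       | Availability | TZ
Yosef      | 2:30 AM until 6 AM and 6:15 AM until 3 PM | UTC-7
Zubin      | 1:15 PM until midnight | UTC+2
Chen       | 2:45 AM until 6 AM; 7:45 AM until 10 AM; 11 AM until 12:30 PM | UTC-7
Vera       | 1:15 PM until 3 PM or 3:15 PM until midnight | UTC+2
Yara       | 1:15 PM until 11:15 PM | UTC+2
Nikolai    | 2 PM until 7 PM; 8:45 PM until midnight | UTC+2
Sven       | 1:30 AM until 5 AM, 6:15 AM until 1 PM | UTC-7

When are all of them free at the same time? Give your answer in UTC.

14:45-17:00, 18:45-19:30

Yosef in UTC: 09:30-13:00, 13:15-22:00 (add 7h to convert from UTC-7).
Zubin in UTC: 11:15-22:00 (subtract 2h to convert from UTC+2).
Chen in UTC: 09:45-13:00, 14:45-17:00, 18:00-19:30 (add 7h to convert from UTC-7).
Vera in UTC: 11:15-13:00, 13:15-22:00 (subtract 2h to convert from UTC+2).
Yara in UTC: 11:15-21:15 (subtract 2h to convert from UTC+2).
Nikolai in UTC: 12:00-17:00, 18:45-22:00 (subtract 2h to convert from UTC+2).
Sven in UTC: 08:30-12:00, 13:15-20:00 (add 7h to convert from UTC-7).
Yosef ∩ Zubin: 11:15-13:00, 13:15-22:00.
Yosef ∩ Zubin ∩ Chen: 11:15-13:00, 14:45-17:00, 18:00-19:30.
Yosef ∩ Zubin ∩ Chen ∩ Vera: 11:15-13:00, 14:45-17:00, 18:00-19:30.
Yosef ∩ Zubin ∩ Chen ∩ Vera ∩ Yara: 11:15-13:00, 14:45-17:00, 18:00-19:30.
Yosef ∩ Zubin ∩ Chen ∩ Vera ∩ Yara ∩ Nikolai: 12:00-13:00, 14:45-17:00, 18:45-19:30.
Yosef ∩ Zubin ∩ Chen ∩ Vera ∩ Yara ∩ Nikolai ∩ Sven: 14:45-17:00, 18:45-19:30.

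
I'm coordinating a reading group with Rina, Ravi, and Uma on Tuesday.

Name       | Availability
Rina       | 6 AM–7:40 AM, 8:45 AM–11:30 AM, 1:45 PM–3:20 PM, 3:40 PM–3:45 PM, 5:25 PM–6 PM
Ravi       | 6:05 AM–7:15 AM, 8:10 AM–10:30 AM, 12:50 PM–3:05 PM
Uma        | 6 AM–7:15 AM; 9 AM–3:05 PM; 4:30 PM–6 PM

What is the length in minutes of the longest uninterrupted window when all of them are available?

90

Rina ∩ Ravi: 06:05-07:15, 08:45-10:30, 13:45-15:05.
Rina ∩ Ravi ∩ Uma: 06:05-07:15, 09:00-10:30, 13:45-15:05.
The longest is 09:00-10:30 at 90 minutes.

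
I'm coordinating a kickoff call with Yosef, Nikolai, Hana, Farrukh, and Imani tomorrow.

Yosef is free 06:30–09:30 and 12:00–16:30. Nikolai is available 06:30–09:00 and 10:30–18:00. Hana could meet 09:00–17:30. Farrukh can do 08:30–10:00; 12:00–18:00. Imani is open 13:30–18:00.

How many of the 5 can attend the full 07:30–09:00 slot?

2

Yosef and Nikolai can make the full 07:30-09:00 slot — that's 2.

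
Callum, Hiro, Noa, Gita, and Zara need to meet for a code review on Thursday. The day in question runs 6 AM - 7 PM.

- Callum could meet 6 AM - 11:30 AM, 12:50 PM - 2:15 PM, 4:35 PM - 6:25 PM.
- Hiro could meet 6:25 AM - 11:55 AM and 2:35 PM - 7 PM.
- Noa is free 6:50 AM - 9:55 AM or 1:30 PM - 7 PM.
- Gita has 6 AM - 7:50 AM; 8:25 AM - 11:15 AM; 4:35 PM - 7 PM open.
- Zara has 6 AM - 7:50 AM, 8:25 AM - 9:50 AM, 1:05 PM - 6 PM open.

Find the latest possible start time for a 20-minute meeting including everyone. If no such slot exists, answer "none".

Callum ∩ Hiro: 06:25-11:30, 16:35-18:25.
Callum ∩ Hiro ∩ Noa: 06:50-09:55, 16:35-18:25.
Callum ∩ Hiro ∩ Noa ∩ Gita: 06:50-07:50, 08:25-09:55, 16:35-18:25.
Callum ∩ Hiro ∩ Noa ∩ Gita ∩ Zara: 06:50-07:50, 08:25-09:50, 16:35-18:00.
The last common window of at least 20 minutes is 16:35-18:00; a 20-minute meeting can start as late as 17:40 and still end by 18:00.

17:40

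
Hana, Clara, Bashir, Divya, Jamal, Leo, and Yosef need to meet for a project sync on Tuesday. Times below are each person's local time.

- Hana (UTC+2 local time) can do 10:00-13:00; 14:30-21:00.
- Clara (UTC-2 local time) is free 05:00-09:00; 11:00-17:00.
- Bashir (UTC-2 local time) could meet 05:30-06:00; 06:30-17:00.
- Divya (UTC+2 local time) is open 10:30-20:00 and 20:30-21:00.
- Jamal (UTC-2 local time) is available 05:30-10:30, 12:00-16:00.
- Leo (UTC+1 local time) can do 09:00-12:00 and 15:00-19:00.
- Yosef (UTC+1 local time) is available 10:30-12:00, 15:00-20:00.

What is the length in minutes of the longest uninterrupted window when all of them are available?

Hana in UTC: 08:00-11:00, 12:30-19:00 (subtract 2h to convert from UTC+2).
Clara in UTC: 07:00-11:00, 13:00-19:00 (add 2h to convert from UTC-2).
Bashir in UTC: 07:30-08:00, 08:30-19:00 (add 2h to convert from UTC-2).
Divya in UTC: 08:30-18:00, 18:30-19:00 (subtract 2h to convert from UTC+2).
Jamal in UTC: 07:30-12:30, 14:00-18:00 (add 2h to convert from UTC-2).
Leo in UTC: 08:00-11:00, 14:00-18:00 (subtract 1h to convert from UTC+1).
Yosef in UTC: 09:30-11:00, 14:00-19:00 (subtract 1h to convert from UTC+1).
Hana ∩ Clara: 08:00-11:00, 13:00-19:00.
Hana ∩ Clara ∩ Bashir: 08:30-11:00, 13:00-19:00.
Hana ∩ Clara ∩ Bashir ∩ Divya: 08:30-11:00, 13:00-18:00, 18:30-19:00.
Hana ∩ Clara ∩ Bashir ∩ Divya ∩ Jamal: 08:30-11:00, 14:00-18:00.
Hana ∩ Clara ∩ Bashir ∩ Divya ∩ Jamal ∩ Leo: 08:30-11:00, 14:00-18:00.
Hana ∩ Clara ∩ Bashir ∩ Divya ∩ Jamal ∩ Leo ∩ Yosef: 09:30-11:00, 14:00-18:00.
The longest is 14:00-18:00 at 240 minutes.

240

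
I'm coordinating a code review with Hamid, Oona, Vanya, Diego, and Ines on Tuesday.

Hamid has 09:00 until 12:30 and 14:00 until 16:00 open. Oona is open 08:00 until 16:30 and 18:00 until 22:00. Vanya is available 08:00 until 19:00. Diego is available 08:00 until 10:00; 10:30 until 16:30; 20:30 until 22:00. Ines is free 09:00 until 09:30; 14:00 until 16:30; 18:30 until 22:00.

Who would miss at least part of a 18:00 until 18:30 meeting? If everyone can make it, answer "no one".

Hamid: not fully free for 18:00-18:30. Oona: free for 18:00-18:30. Vanya: free for 18:00-18:30. Diego: not fully free for 18:00-18:30. Ines: not fully free for 18:00-18:30.

Diego, Hamid, Ines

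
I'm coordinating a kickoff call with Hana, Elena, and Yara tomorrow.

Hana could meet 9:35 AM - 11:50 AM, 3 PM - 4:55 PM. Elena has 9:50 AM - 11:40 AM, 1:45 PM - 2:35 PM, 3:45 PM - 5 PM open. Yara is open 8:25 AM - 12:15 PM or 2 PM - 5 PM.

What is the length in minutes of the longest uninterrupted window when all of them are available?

Hana ∩ Elena: 09:50-11:40, 15:45-16:55.
Hana ∩ Elena ∩ Yara: 09:50-11:40, 15:45-16:55.
Those are the intersection windows.
The longest is 09:50-11:40 at 110 minutes.

110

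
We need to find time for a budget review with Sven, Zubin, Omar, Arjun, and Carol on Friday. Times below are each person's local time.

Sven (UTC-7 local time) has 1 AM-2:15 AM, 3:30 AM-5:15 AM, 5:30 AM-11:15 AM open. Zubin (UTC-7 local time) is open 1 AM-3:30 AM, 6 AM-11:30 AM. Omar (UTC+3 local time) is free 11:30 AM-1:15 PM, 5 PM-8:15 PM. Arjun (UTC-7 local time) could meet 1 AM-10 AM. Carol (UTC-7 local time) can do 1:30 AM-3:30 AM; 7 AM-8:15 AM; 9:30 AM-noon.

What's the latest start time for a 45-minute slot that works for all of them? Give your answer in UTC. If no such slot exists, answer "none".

14:30

Sven in UTC: 08:00-09:15, 10:30-12:15, 12:30-18:15 (add 7h to convert from UTC-7).
Zubin in UTC: 08:00-10:30, 13:00-18:30 (add 7h to convert from UTC-7).
Omar in UTC: 08:30-10:15, 14:00-17:15 (subtract 3h to convert from UTC+3).
Arjun in UTC: 08:00-17:00 (add 7h to convert from UTC-7).
Carol in UTC: 08:30-10:30, 14:00-15:15, 16:30-19:00 (add 7h to convert from UTC-7).
Sven ∩ Zubin: 08:00-09:15, 13:00-18:15.
Sven ∩ Zubin ∩ Omar: 08:30-09:15, 14:00-17:15.
Sven ∩ Zubin ∩ Omar ∩ Arjun: 08:30-09:15, 14:00-17:00.
Sven ∩ Zubin ∩ Omar ∩ Arjun ∩ Carol: 08:30-09:15, 14:00-15:15, 16:30-17:00.
The last common window of at least 45 minutes is 14:00-15:15; a 45-minute meeting can start as late as 14:30 and still end by 15:15.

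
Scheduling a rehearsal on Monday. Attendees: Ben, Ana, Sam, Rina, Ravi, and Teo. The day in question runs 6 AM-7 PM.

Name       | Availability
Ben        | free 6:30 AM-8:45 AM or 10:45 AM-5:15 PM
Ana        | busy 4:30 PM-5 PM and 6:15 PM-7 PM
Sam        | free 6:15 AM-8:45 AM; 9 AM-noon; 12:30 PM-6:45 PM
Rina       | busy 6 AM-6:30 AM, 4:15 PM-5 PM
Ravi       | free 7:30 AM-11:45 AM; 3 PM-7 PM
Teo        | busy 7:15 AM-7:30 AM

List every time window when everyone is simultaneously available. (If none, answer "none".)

Ben free: 06:30-08:45, 10:45-17:15.
Ana free: 06:00-16:30, 17:00-18:15 (invert busy blocks within the working day).
Sam free: 06:15-08:45, 09:00-12:00, 12:30-18:45.
Rina free: 06:30-16:15, 17:00-19:00 (invert busy blocks within the working day).
Ravi free: 07:30-11:45, 15:00-19:00.
Teo free: 06:00-07:15, 07:30-19:00 (invert busy blocks within the working day).
Ben ∩ Ana: 06:30-08:45, 10:45-16:30, 17:00-17:15.
Ben ∩ Ana ∩ Sam: 06:30-08:45, 10:45-12:00, 12:30-16:30, 17:00-17:15.
Ben ∩ Ana ∩ Sam ∩ Rina: 06:30-08:45, 10:45-12:00, 12:30-16:15, 17:00-17:15.
Ben ∩ Ana ∩ Sam ∩ Rina ∩ Ravi: 07:30-08:45, 10:45-11:45, 15:00-16:15, 17:00-17:15.
Ben ∩ Ana ∩ Sam ∩ Rina ∩ Ravi ∩ Teo: 07:30-08:45, 10:45-11:45, 15:00-16:15, 17:00-17:15.

07:30-08:45, 10:45-11:45, 15:00-16:15, 17:00-17:15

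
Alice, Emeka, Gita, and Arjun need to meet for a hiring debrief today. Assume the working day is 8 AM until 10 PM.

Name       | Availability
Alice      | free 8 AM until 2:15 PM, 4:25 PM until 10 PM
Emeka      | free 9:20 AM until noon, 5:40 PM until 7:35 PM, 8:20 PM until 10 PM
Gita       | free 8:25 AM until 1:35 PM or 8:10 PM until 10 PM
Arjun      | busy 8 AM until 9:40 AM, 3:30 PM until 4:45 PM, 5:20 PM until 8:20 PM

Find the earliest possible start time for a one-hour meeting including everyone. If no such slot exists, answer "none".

Alice free: 08:00-14:15, 16:25-22:00.
Emeka free: 09:20-12:00, 17:40-19:35, 20:20-22:00.
Gita free: 08:25-13:35, 20:10-22:00.
Arjun free: 09:40-15:30, 16:45-17:20, 20:20-22:00 (invert busy blocks within the working day).
Alice ∩ Emeka: 09:20-12:00, 17:40-19:35, 20:20-22:00.
Alice ∩ Emeka ∩ Gita: 09:20-12:00, 20:20-22:00.
Alice ∩ Emeka ∩ Gita ∩ Arjun: 09:40-12:00, 20:20-22:00.
So the common availability across everyone is 09:40-12:00, 20:20-22:00.
The first common window of at least 60 minutes is 09:40-12:00, so the earliest start is 09:40.

09:40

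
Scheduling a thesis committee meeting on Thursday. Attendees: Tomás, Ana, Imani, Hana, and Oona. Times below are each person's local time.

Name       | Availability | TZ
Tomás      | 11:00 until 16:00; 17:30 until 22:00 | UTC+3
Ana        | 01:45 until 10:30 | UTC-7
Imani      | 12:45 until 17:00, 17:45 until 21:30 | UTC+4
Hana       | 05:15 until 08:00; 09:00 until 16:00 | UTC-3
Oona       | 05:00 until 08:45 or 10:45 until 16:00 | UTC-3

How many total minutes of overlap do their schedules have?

315

Tomás in UTC: 08:00-13:00, 14:30-19:00 (subtract 3h to convert from UTC+3).
Ana in UTC: 08:45-17:30 (add 7h to convert from UTC-7).
Imani in UTC: 08:45-13:00, 13:45-17:30 (subtract 4h to convert from UTC+4).
Hana in UTC: 08:15-11:00, 12:00-19:00 (add 3h to convert from UTC-3).
Oona in UTC: 08:00-11:45, 13:45-19:00 (add 3h to convert from UTC-3).
Tomás ∩ Ana: 08:45-13:00, 14:30-17:30.
Tomás ∩ Ana ∩ Imani: 08:45-13:00, 14:30-17:30.
Tomás ∩ Ana ∩ Imani ∩ Hana: 08:45-11:00, 12:00-13:00, 14:30-17:30.
Tomás ∩ Ana ∩ Imani ∩ Hana ∩ Oona: 08:45-11:00, 14:30-17:30.
So the common availability across everyone is 08:45-11:00, 14:30-17:30.
Summing the common windows: 135 + 180 = 315 minutes.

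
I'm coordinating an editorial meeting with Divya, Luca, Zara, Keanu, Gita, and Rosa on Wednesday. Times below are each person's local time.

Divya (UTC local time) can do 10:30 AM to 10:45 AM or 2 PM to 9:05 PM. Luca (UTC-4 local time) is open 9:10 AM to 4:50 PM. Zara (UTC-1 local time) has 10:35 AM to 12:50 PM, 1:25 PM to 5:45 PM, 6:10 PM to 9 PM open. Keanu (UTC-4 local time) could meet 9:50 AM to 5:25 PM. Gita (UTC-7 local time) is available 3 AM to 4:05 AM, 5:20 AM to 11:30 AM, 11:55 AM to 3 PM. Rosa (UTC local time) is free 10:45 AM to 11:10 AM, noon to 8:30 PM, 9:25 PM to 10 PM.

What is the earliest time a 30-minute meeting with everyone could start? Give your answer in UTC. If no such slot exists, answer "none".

14:25

Divya in UTC: 10:30-10:45, 14:00-21:05.
Luca in UTC: 13:10-20:50 (add 4h to convert from UTC-4).
Zara in UTC: 11:35-13:50, 14:25-18:45, 19:10-22:00 (add 1h to convert from UTC-1).
Keanu in UTC: 13:50-21:25 (add 4h to convert from UTC-4).
Gita in UTC: 10:00-11:05, 12:20-18:30, 18:55-22:00 (add 7h to convert from UTC-7).
Rosa in UTC: 10:45-11:10, 12:00-20:30, 21:25-22:00.
Divya ∩ Luca: 14:00-20:50.
Divya ∩ Luca ∩ Zara: 14:25-18:45, 19:10-20:50.
Divya ∩ Luca ∩ Zara ∩ Keanu: 14:25-18:45, 19:10-20:50.
Divya ∩ Luca ∩ Zara ∩ Keanu ∩ Gita: 14:25-18:30, 19:10-20:50.
Divya ∩ Luca ∩ Zara ∩ Keanu ∩ Gita ∩ Rosa: 14:25-18:30, 19:10-20:30.
So the common availability across everyone is 14:25-18:30, 19:10-20:30.
The first common window of at least 30 minutes is 14:25-18:30, so the earliest start is 14:25.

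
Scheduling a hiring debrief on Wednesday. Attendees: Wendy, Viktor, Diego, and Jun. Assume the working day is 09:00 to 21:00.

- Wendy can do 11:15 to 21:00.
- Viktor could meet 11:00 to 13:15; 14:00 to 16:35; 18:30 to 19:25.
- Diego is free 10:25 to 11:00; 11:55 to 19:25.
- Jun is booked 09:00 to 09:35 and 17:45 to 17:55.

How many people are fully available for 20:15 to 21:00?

Wendy free: 11:15-21:00.
Viktor free: 11:00-13:15, 14:00-16:35, 18:30-19:25.
Diego free: 10:25-11:00, 11:55-19:25.
Jun free: 09:35-17:45, 17:55-21:00 (invert busy blocks within the working day).
Wendy and Jun can make the full 20:15-21:00 slot — that's 2.

2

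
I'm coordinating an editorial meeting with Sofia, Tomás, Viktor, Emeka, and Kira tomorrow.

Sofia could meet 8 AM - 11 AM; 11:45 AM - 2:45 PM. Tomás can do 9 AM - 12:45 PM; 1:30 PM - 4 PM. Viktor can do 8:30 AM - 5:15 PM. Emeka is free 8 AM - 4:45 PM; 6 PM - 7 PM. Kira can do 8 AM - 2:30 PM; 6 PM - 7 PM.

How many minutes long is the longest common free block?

120

Sofia ∩ Tomás: 09:00-11:00, 11:45-12:45, 13:30-14:45.
Sofia ∩ Tomás ∩ Viktor: 09:00-11:00, 11:45-12:45, 13:30-14:45.
Sofia ∩ Tomás ∩ Viktor ∩ Emeka: 09:00-11:00, 11:45-12:45, 13:30-14:45.
Sofia ∩ Tomás ∩ Viktor ∩ Emeka ∩ Kira: 09:00-11:00, 11:45-12:45, 13:30-14:30.
So the common availability across everyone is 09:00-11:00, 11:45-12:45, 13:30-14:30.
The longest is 09:00-11:00 at 120 minutes.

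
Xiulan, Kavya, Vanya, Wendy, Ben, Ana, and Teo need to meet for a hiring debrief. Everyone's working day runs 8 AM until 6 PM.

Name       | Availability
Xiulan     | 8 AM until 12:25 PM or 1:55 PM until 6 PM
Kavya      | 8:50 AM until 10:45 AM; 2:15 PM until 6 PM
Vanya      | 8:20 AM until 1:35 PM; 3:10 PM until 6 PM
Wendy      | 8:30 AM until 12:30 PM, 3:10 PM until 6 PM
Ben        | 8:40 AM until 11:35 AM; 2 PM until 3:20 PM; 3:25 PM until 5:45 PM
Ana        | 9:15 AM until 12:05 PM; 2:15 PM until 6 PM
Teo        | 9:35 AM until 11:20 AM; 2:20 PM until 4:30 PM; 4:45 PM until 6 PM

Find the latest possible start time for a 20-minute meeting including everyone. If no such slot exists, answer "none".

17:25

Xiulan ∩ Kavya: 08:50-10:45, 14:15-18:00.
Xiulan ∩ Kavya ∩ Vanya: 08:50-10:45, 15:10-18:00.
Xiulan ∩ Kavya ∩ Vanya ∩ Wendy: 08:50-10:45, 15:10-18:00.
Xiulan ∩ Kavya ∩ Vanya ∩ Wendy ∩ Ben: 08:50-10:45, 15:10-15:20, 15:25-17:45.
Xiulan ∩ Kavya ∩ Vanya ∩ Wendy ∩ Ben ∩ Ana: 09:15-10:45, 15:10-15:20, 15:25-17:45.
Xiulan ∩ Kavya ∩ Vanya ∩ Wendy ∩ Ben ∩ Ana ∩ Teo: 09:35-10:45, 15:10-15:20, 15:25-16:30, 16:45-17:45.
Those are the intersection windows.
The last common window of at least 20 minutes is 16:45-17:45; a 20-minute meeting can start as late as 17:25 and still end by 17:45.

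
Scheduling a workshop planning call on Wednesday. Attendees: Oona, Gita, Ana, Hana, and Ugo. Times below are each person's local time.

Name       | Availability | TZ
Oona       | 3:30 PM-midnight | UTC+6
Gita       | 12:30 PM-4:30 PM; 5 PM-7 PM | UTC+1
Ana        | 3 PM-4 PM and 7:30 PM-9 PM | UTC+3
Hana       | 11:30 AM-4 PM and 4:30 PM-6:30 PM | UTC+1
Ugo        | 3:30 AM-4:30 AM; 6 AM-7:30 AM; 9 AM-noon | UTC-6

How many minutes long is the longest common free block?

60

Oona in UTC: 09:30-18:00 (subtract 6h to convert from UTC+6).
Gita in UTC: 11:30-15:30, 16:00-18:00 (subtract 1h to convert from UTC+1).
Ana in UTC: 12:00-13:00, 16:30-18:00 (subtract 3h to convert from UTC+3).
Hana in UTC: 10:30-15:00, 15:30-17:30 (subtract 1h to convert from UTC+1).
Ugo in UTC: 09:30-10:30, 12:00-13:30, 15:00-18:00 (add 6h to convert from UTC-6).
Oona ∩ Gita: 11:30-15:30, 16:00-18:00.
Oona ∩ Gita ∩ Ana: 12:00-13:00, 16:30-18:00.
Oona ∩ Gita ∩ Ana ∩ Hana: 12:00-13:00, 16:30-17:30.
Oona ∩ Gita ∩ Ana ∩ Hana ∩ Ugo: 12:00-13:00, 16:30-17:30.
So the common availability across everyone is 12:00-13:00, 16:30-17:30.
The longest is 12:00-13:00 at 60 minutes.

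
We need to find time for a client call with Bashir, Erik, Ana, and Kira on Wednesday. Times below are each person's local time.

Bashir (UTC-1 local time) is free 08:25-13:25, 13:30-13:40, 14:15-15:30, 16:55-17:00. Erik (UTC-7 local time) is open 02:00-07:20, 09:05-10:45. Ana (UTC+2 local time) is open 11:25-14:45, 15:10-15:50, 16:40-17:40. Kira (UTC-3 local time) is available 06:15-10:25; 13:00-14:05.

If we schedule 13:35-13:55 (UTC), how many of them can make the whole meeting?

Bashir in UTC: 09:25-14:25, 14:30-14:40, 15:15-16:30, 17:55-18:00 (add 1h to convert from UTC-1).
Erik in UTC: 09:00-14:20, 16:05-17:45 (add 7h to convert from UTC-7).
Ana in UTC: 09:25-12:45, 13:10-13:50, 14:40-15:40 (subtract 2h to convert from UTC+2).
Kira in UTC: 09:15-13:25, 16:00-17:05 (add 3h to convert from UTC-3).
Bashir and Erik can make the full 13:35-13:55 slot — that's 2.

2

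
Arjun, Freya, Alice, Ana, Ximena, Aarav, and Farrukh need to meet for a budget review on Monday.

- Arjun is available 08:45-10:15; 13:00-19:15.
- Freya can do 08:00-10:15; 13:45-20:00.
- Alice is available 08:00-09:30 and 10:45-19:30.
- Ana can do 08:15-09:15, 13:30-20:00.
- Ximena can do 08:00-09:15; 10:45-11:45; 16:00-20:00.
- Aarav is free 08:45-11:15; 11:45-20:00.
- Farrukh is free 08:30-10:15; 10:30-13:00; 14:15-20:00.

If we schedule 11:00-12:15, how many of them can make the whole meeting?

2

Alice and Farrukh can make the full 11:00-12:15 slot — that's 2.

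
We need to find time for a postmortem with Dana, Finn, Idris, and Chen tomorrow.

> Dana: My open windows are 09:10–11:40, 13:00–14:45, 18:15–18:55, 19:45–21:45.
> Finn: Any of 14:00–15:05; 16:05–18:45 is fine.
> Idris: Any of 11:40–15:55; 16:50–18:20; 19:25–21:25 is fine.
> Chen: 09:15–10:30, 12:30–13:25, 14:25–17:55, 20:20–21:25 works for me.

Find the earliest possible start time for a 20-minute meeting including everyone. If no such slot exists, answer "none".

Dana ∩ Finn: 14:00-14:45, 18:15-18:45.
Dana ∩ Finn ∩ Idris: 14:00-14:45, 18:15-18:20.
Dana ∩ Finn ∩ Idris ∩ Chen: 14:25-14:45.
So the common availability across everyone is 14:25-14:45.
The first common window of at least 20 minutes is 14:25-14:45, so the earliest start is 14:25.

14:25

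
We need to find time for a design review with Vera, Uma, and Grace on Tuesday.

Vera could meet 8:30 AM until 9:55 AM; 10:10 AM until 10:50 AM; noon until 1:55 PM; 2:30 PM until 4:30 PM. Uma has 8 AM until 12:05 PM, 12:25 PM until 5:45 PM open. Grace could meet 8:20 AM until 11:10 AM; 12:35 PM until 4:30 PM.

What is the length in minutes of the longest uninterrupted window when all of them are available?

120

Vera ∩ Uma: 08:30-09:55, 10:10-10:50, 12:00-12:05, 12:25-13:55, 14:30-16:30.
Vera ∩ Uma ∩ Grace: 08:30-09:55, 10:10-10:50, 12:35-13:55, 14:30-16:30.
The longest is 14:30-16:30 at 120 minutes.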